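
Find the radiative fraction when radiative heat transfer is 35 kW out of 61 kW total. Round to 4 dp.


f_rad = Q_rad / Q_total
f_rad = 35 / 61 = 0.5738


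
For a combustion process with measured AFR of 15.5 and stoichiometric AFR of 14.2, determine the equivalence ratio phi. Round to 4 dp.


phi = AFR_stoich / AFR_actual
phi = 14.2 / 15.5 = 0.9161


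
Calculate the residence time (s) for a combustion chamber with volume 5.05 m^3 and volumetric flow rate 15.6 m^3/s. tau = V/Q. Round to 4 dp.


tau = V / Q_flow
tau = 5.05 / 15.6 = 0.3237 s


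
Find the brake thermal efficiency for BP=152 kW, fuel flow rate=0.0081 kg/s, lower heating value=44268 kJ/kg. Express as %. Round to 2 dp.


eta_BTE = (BP / (mf * LHV)) * 100
Denominator = 0.0081 * 44268 = 358.5708 kW
eta_BTE = (152 / 358.5708) * 100 = 42.39%


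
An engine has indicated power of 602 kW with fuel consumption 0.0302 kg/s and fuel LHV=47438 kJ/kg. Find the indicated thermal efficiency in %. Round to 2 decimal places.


eta_ith = (IP / (mf * LHV)) * 100
Denominator = 0.0302 * 47438 = 1432.6276 kW
eta_ith = (602 / 1432.6276) * 100 = 42.02%


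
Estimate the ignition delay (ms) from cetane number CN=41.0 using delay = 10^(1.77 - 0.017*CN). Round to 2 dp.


delay = 10^(1.77 - 0.017*CN)
Exponent = 1.77 - 0.017*41.0 = 1.0730
delay = 10^1.0730 = 11.83 ms


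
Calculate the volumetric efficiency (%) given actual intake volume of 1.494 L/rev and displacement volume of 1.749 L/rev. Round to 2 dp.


eta_v = (V_actual / V_disp) * 100
Ratio = 1.494 / 1.749 = 0.8542
eta_v = 0.8542 * 100 = 85.42%


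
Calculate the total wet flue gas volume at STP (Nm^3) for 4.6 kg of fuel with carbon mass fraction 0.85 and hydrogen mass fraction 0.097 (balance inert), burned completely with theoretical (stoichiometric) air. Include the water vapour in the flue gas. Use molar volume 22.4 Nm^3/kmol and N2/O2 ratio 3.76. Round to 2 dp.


Per kg fuel: CO2 = (C/12 kmol)*22.4 = (0.85/12)*22.4 = 1.58667 Nm^3
Per kg fuel: H2O = (H/2 kmol)*22.4 = (0.097/2)*22.4 = 1.08640 Nm^3
O2 needed per kg fuel = C/12 + H/4 = 0.85/12 + 0.097/4 = 0.09508333 kmol
Per kg fuel: N2 = O2*3.76*22.4 = 0.09508333*3.76*22.4 = 8.00830 Nm^3
Total per kg = 1.58667 + 1.08640 + 8.00830 = 10.68137 Nm^3
Total = 10.68137 * 4.6 = 49.13 Nm^3


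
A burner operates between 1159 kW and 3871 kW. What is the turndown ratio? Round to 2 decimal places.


TDR = Q_max / Q_min
TDR = 3871 / 1159 = 3.34


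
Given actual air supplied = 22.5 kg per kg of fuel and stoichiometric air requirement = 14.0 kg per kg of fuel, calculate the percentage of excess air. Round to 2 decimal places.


Excess air = actual - stoichiometric = 22.5 - 14.0 = 8.50 kg/kg fuel
Excess air % = (excess / stoich) * 100 = (8.50 / 14.0) * 100 = 60.71%


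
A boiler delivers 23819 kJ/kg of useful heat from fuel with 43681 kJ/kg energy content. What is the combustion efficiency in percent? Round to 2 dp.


Efficiency = (Q_useful / Q_fuel) * 100
Efficiency = (23819 / 43681) * 100
Efficiency = 0.5453 * 100 = 54.53%


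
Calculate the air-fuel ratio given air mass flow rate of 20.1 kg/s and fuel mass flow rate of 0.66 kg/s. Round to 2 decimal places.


AFR = m_air / m_fuel
AFR = 20.1 / 0.66 = 30.45


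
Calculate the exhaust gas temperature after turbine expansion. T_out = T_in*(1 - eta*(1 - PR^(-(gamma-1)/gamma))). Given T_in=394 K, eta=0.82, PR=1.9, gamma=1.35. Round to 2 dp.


T_out = T_in * (1 - eta * (1 - PR^(-(gamma-1)/gamma)))
Exponent = -(1.35-1)/1.35 = -0.25925926
PR^exp = 1.9^(-0.25925926) = 0.84670193
Factor = 1 - 0.82*(1 - 0.84670193) = 0.87429558
T_out = 394 * 0.87429558 = 344.47 K


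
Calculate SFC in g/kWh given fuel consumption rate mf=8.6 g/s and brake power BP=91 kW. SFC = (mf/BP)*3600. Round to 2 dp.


SFC = (mf / BP) * 3600
Rate = 8.6 / 91 = 0.094505 g/(s*kW)
SFC = 0.094505 * 3600 = 340.22 g/kWh


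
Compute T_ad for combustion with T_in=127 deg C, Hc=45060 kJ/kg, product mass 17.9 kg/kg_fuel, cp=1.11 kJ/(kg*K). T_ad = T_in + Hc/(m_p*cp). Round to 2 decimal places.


T_ad = T_in + Hc / (m_p * cp)
Denominator = 17.9 * 1.11 = 19.8690
Temperature rise = 45060 / 19.8690 = 2267.85 K
T_ad = 127 + 2267.85 = 2394.85 deg C


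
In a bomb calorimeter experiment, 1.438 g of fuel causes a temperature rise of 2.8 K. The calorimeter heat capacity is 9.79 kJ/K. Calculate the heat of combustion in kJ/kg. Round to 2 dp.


Hc = C_cal * delta_T / m_fuel
Q_released = 9.79 * 2.8 = 27.4120 kJ
m_fuel = 1.438 g = 1.438/1000 kg = 0.001438 kg
Hc = 27.4120 / 0.001438 = 19062.59 kJ/kg


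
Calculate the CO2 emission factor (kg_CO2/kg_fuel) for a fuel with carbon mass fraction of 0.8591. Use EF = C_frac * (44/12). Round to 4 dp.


EF = C_frac * (M_CO2 / M_C)
EF = 0.8591 * (44/12)
EF = 0.8591 * 3.666667 = 3.1500 kg_CO2/kg_fuel


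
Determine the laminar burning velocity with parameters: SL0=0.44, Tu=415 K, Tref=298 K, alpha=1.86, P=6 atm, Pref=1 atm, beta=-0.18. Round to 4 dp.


SL = SL0 * (Tu/Tref)^alpha * (P/Pref)^beta
T ratio = 415/298 = 1.39261745
(T ratio)^alpha = 1.39261745^1.86 = 1.851515
(P/Pref)^beta = 6^(-0.18) = 0.724324
SL = 0.44 * 1.851515 * 0.724324 = 0.5901 m/s


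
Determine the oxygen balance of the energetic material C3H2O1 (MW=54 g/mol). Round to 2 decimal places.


OB = -1600 * (2C + H/2 - O) / MW
Inner = 2*3 + 2/2 - 1 = 6.00
OB = -1600 * 6.00 / 54 = -177.78%


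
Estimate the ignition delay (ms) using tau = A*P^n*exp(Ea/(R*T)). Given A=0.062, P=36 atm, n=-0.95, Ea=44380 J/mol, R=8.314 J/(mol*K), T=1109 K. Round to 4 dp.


tau = A * P^n * exp(Ea/(R*T))
P^n = 36^(-0.95) = 0.03322864
Ea/(R*T) = 44380/(8.314*1109) = 4.813331
exp(Ea/(R*T)) = 123.141123
tau = 0.062 * 0.03322864 * 123.141123 = 0.2537 ms


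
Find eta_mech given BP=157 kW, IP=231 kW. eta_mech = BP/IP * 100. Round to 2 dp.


eta_mech = (BP / IP) * 100
Ratio = 157 / 231 = 0.6797
eta_mech = 0.6797 * 100 = 67.97%


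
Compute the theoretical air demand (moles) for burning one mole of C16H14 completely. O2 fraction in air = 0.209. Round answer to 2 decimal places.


Balanced combustion: C16H14 + 19.5 O2 -> 16 CO2 + 7 H2O
O2 needed = C + H/4 = 16 + 14/4 = 19.50 moles
Air moles = O2 / 0.209 = 19.50 / 0.209 = 93.30 moles air


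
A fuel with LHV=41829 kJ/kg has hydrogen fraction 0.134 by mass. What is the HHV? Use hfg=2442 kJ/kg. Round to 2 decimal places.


HHV = LHV + hfg * 9 * H
Water addition = 2442 * 9 * 0.134 = 2945.052 kJ/kg
HHV = 41829 + 2945.052 = 44774.05 kJ/kg


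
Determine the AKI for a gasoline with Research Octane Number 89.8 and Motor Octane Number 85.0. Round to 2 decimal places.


AKI = (RON + MON) / 2
AKI = (89.8 + 85.0) / 2
AKI = 174.8 / 2 = 87.40


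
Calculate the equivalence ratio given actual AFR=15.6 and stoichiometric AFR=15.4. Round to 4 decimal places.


phi = AFR_stoich / AFR_actual
phi = 15.4 / 15.6 = 0.9872


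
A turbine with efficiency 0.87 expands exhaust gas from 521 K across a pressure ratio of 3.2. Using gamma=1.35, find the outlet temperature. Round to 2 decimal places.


T_out = T_in * (1 - eta * (1 - PR^(-(gamma-1)/gamma)))
Exponent = -(1.35-1)/1.35 = -0.25925926
PR^exp = 3.2^(-0.25925926) = 0.73966521
Factor = 1 - 0.87*(1 - 0.73966521) = 0.77350873
T_out = 521 * 0.77350873 = 403.00 K


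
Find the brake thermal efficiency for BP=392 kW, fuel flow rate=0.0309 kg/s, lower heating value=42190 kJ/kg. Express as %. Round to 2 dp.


eta_BTE = (BP / (mf * LHV)) * 100
Denominator = 0.0309 * 42190 = 1303.6710 kW
eta_BTE = (392 / 1303.6710) * 100 = 30.07%


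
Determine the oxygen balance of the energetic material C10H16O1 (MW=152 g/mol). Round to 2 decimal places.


OB = -1600 * (2C + H/2 - O) / MW
Inner = 2*10 + 16/2 - 1 = 27.00
OB = -1600 * 27.00 / 152 = -284.21%


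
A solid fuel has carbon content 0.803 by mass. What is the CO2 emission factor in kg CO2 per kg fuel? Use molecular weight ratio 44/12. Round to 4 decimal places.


EF = C_frac * (M_CO2 / M_C)
EF = 0.803 * (44/12)
EF = 0.803 * 3.666667 = 2.9443 kg_CO2/kg_fuel


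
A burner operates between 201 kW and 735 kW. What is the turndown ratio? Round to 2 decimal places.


TDR = Q_max / Q_min
TDR = 735 / 201 = 3.66


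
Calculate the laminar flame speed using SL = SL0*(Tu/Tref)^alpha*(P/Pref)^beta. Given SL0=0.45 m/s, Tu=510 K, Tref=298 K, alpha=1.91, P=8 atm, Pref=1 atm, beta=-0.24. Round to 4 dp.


SL = SL0 * (Tu/Tref)^alpha * (P/Pref)^beta
T ratio = 510/298 = 1.71140940
(T ratio)^alpha = 1.71140940^1.91 = 2.790654
(P/Pref)^beta = 8^(-0.24) = 0.607097
SL = 0.45 * 2.790654 * 0.607097 = 0.7624 m/s


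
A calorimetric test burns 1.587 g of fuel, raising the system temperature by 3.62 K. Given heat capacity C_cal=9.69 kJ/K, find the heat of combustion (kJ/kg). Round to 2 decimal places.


Hc = C_cal * delta_T / m_fuel
Q_released = 9.69 * 3.62 = 35.0778 kJ
m_fuel = 1.587 g = 1.587/1000 kg = 0.001587 kg
Hc = 35.0778 / 0.001587 = 22103.21 kJ/kg


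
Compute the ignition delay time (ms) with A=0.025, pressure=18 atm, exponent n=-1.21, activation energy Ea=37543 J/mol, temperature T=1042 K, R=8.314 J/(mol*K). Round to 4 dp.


tau = A * P^n * exp(Ea/(R*T))
P^n = 18^(-1.21) = 0.03027752
Ea/(R*T) = 37543/(8.314*1042) = 4.333624
exp(Ea/(R*T)) = 76.220013
tau = 0.025 * 0.03027752 * 76.220013 = 0.0577 ms


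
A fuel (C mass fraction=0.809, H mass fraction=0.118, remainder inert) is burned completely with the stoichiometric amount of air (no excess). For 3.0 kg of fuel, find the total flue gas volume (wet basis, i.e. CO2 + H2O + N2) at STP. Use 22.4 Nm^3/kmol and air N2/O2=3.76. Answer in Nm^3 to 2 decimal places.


Per kg fuel: CO2 = (C/12 kmol)*22.4 = (0.809/12)*22.4 = 1.51013 Nm^3
Per kg fuel: H2O = (H/2 kmol)*22.4 = (0.118/2)*22.4 = 1.32160 Nm^3
O2 needed per kg fuel = C/12 + H/4 = 0.809/12 + 0.118/4 = 0.09691667 kmol
Per kg fuel: N2 = O2*3.76*22.4 = 0.09691667*3.76*22.4 = 8.16271 Nm^3
Total per kg = 1.51013 + 1.32160 + 8.16271 = 10.99444 Nm^3
Total = 10.99444 * 3.0 = 32.98 Nm^3


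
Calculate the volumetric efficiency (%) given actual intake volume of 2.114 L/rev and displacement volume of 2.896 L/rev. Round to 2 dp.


eta_v = (V_actual / V_disp) * 100
Ratio = 2.114 / 2.896 = 0.7300
eta_v = 0.7300 * 100 = 73.00%


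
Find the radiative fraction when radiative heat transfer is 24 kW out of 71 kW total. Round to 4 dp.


f_rad = Q_rad / Q_total
f_rad = 24 / 71 = 0.3380


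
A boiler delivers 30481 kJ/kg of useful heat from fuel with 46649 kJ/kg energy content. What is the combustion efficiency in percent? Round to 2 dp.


Efficiency = (Q_useful / Q_fuel) * 100
Efficiency = (30481 / 46649) * 100
Efficiency = 0.6534 * 100 = 65.34%


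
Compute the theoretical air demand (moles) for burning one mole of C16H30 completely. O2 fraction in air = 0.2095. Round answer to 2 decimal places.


Balanced combustion: C16H30 + 23.5 O2 -> 16 CO2 + 15 H2O
O2 needed = C + H/4 = 16 + 30/4 = 23.50 moles
Air moles = O2 / 0.2095 = 23.50 / 0.2095 = 112.17 moles air


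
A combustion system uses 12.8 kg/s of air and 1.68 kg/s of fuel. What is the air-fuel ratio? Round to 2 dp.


AFR = m_air / m_fuel
AFR = 12.8 / 1.68 = 7.62


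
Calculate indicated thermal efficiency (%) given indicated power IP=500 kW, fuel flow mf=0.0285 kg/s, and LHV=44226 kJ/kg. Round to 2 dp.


eta_ith = (IP / (mf * LHV)) * 100
Denominator = 0.0285 * 44226 = 1260.4410 kW
eta_ith = (500 / 1260.4410) * 100 = 39.67%


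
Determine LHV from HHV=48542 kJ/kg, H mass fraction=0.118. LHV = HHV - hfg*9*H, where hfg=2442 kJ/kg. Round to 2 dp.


LHV = HHV - hfg * 9 * H
Water correction = 2442 * 9 * 0.118 = 2593.404 kJ/kg
LHV = 48542 - 2593.404 = 45948.60 kJ/kg


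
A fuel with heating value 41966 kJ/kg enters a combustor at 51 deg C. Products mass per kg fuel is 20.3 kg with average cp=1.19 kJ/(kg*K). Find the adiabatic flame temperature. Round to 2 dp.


T_ad = T_in + Hc / (m_p * cp)
Denominator = 20.3 * 1.19 = 24.1570
Temperature rise = 41966 / 24.1570 = 1737.22 K
T_ad = 51 + 1737.22 = 1788.22 deg C


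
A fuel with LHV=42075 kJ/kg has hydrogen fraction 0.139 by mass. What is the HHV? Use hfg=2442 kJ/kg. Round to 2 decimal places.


HHV = LHV + hfg * 9 * H
Water addition = 2442 * 9 * 0.139 = 3054.942 kJ/kg
HHV = 42075 + 3054.942 = 45129.94 kJ/kg


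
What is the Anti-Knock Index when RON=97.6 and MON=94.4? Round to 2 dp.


AKI = (RON + MON) / 2
AKI = (97.6 + 94.4) / 2
AKI = 192.0 / 2 = 96.00


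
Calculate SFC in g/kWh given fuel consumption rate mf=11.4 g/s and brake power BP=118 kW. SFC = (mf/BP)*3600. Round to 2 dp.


SFC = (mf / BP) * 3600
Rate = 11.4 / 118 = 0.096610 g/(s*kW)
SFC = 0.096610 * 3600 = 347.80 g/kWh


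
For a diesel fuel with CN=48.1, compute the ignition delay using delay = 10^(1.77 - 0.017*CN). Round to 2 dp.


delay = 10^(1.77 - 0.017*CN)
Exponent = 1.77 - 0.017*48.1 = 0.9523
delay = 10^0.9523 = 8.96 ms


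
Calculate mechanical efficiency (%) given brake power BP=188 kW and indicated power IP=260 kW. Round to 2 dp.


eta_mech = (BP / IP) * 100
Ratio = 188 / 260 = 0.7231
eta_mech = 0.7231 * 100 = 72.31%


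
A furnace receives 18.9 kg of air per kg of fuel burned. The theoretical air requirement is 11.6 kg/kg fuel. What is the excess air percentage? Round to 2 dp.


Excess air = actual - stoichiometric = 18.9 - 11.6 = 7.30 kg/kg fuel
Excess air % = (excess / stoich) * 100 = (7.30 / 11.6) * 100 = 62.93%


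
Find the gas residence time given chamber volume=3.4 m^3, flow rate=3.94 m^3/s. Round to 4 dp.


tau = V / Q_flow
tau = 3.4 / 3.94 = 0.8629 s


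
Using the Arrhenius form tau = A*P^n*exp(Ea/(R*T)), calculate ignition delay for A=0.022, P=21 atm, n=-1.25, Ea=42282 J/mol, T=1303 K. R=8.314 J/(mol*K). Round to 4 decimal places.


tau = A * P^n * exp(Ea/(R*T))
P^n = 21^(-1.25) = 0.02224467
Ea/(R*T) = 42282/(8.314*1303) = 3.903023
exp(Ea/(R*T)) = 49.552008
tau = 0.022 * 0.02224467 * 49.552008 = 0.0242 ms


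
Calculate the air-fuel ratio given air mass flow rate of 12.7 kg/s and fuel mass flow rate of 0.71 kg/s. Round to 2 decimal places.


AFR = m_air / m_fuel
AFR = 12.7 / 0.71 = 17.89


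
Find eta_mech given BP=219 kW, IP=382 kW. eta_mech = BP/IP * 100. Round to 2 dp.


eta_mech = (BP / IP) * 100
Ratio = 219 / 382 = 0.5733
eta_mech = 0.5733 * 100 = 57.33%


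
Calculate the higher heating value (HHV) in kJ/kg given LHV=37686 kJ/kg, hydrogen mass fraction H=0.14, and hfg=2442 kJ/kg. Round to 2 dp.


HHV = LHV + hfg * 9 * H
Water addition = 2442 * 9 * 0.14 = 3076.920 kJ/kg
HHV = 37686 + 3076.920 = 40762.92 kJ/kg


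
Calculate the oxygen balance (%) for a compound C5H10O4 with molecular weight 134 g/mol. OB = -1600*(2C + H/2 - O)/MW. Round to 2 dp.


OB = -1600 * (2C + H/2 - O) / MW
Inner = 2*5 + 10/2 - 4 = 11.00
OB = -1600 * 11.00 / 134 = -131.34%


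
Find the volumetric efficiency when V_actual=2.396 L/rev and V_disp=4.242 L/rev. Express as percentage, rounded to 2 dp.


eta_v = (V_actual / V_disp) * 100
Ratio = 2.396 / 4.242 = 0.5648
eta_v = 0.5648 * 100 = 56.48%


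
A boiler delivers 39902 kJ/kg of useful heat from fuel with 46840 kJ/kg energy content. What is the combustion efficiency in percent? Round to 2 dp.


Efficiency = (Q_useful / Q_fuel) * 100
Efficiency = (39902 / 46840) * 100
Efficiency = 0.8519 * 100 = 85.19%


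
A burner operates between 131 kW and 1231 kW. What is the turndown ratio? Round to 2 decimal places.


TDR = Q_max / Q_min
TDR = 1231 / 131 = 9.40


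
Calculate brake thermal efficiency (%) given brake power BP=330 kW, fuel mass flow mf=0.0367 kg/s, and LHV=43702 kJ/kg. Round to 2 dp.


eta_BTE = (BP / (mf * LHV)) * 100
Denominator = 0.0367 * 43702 = 1603.8634 kW
eta_BTE = (330 / 1603.8634) * 100 = 20.58%


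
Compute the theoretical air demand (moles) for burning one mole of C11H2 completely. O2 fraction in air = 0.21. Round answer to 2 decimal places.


Balanced combustion: C11H2 + 11.5 O2 -> 11 CO2 + 1 H2O
O2 needed = C + H/4 = 11 + 2/4 = 11.50 moles
Air moles = O2 / 0.21 = 11.50 / 0.21 = 54.76 moles air


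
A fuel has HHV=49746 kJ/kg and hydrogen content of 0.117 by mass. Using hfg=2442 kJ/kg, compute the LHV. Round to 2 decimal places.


LHV = HHV - hfg * 9 * H
Water correction = 2442 * 9 * 0.117 = 2571.426 kJ/kg
LHV = 49746 - 2571.426 = 47174.57 kJ/kg


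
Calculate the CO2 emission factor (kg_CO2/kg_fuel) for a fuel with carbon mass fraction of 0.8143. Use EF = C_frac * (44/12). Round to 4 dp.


EF = C_frac * (M_CO2 / M_C)
EF = 0.8143 * (44/12)
EF = 0.8143 * 3.666667 = 2.9858 kg_CO2/kg_fuel


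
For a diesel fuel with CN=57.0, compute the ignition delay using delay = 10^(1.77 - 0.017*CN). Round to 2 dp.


delay = 10^(1.77 - 0.017*CN)
Exponent = 1.77 - 0.017*57.0 = 0.8010
delay = 10^0.8010 = 6.32 ms


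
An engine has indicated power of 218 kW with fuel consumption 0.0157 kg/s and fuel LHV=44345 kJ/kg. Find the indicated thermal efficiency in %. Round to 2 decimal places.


eta_ith = (IP / (mf * LHV)) * 100
Denominator = 0.0157 * 44345 = 696.2165 kW
eta_ith = (218 / 696.2165) * 100 = 31.31%


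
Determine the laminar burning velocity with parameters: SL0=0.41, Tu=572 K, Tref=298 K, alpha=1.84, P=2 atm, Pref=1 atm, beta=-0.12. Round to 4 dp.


SL = SL0 * (Tu/Tref)^alpha * (P/Pref)^beta
T ratio = 572/298 = 1.91946309
(T ratio)^alpha = 1.91946309^1.84 = 3.319333
(P/Pref)^beta = 2^(-0.12) = 0.920188
SL = 0.41 * 3.319333 * 0.920188 = 1.2523 m/s


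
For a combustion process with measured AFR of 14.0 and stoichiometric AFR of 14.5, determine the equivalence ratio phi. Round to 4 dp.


phi = AFR_stoich / AFR_actual
phi = 14.5 / 14.0 = 1.0357


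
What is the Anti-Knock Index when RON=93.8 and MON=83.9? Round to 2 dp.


AKI = (RON + MON) / 2
AKI = (93.8 + 83.9) / 2
AKI = 177.7 / 2 = 88.85


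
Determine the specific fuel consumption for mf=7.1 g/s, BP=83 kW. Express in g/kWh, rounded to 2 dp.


SFC = (mf / BP) * 3600
Rate = 7.1 / 83 = 0.085542 g/(s*kW)
SFC = 0.085542 * 3600 = 307.95 g/kWh


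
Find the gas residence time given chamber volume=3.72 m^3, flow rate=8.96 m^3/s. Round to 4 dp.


tau = V / Q_flow
tau = 3.72 / 8.96 = 0.4152 s


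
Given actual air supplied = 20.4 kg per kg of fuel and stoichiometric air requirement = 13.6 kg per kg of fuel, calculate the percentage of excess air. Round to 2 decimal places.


Excess air = actual - stoichiometric = 20.4 - 13.6 = 6.80 kg/kg fuel
Excess air % = (excess / stoich) * 100 = (6.80 / 13.6) * 100 = 50.00%


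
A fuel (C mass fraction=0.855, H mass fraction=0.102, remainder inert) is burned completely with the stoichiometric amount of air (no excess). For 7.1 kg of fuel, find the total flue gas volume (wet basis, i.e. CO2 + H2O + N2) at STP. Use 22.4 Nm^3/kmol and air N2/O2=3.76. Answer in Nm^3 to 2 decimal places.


Per kg fuel: CO2 = (C/12 kmol)*22.4 = (0.855/12)*22.4 = 1.59600 Nm^3
Per kg fuel: H2O = (H/2 kmol)*22.4 = (0.102/2)*22.4 = 1.14240 Nm^3
O2 needed per kg fuel = C/12 + H/4 = 0.855/12 + 0.102/4 = 0.09675000 kmol
Per kg fuel: N2 = O2*3.76*22.4 = 0.09675000*3.76*22.4 = 8.14867 Nm^3
Total per kg = 1.59600 + 1.14240 + 8.14867 = 10.88707 Nm^3
Total = 10.88707 * 7.1 = 77.30 Nm^3


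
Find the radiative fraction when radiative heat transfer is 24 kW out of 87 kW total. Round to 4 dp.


f_rad = Q_rad / Q_total
f_rad = 24 / 87 = 0.2759


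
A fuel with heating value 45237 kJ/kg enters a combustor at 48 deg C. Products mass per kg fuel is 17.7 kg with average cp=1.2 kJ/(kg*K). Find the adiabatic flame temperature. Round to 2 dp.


T_ad = T_in + Hc / (m_p * cp)
Denominator = 17.7 * 1.2 = 21.2400
Temperature rise = 45237 / 21.2400 = 2129.80 K
T_ad = 48 + 2129.80 = 2177.80 deg C


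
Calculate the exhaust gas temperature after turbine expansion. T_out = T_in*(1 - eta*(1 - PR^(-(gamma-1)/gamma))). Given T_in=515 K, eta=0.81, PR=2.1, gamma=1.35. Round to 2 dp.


T_out = T_in * (1 - eta * (1 - PR^(-(gamma-1)/gamma)))
Exponent = -(1.35-1)/1.35 = -0.25925926
PR^exp = 2.1^(-0.25925926) = 0.82501466
Factor = 1 - 0.81*(1 - 0.82501466) = 0.85826187
T_out = 515 * 0.85826187 = 442.00 K


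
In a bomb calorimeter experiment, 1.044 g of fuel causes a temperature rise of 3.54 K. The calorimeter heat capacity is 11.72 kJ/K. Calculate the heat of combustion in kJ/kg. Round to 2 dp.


Hc = C_cal * delta_T / m_fuel
Q_released = 11.72 * 3.54 = 41.4888 kJ
m_fuel = 1.044 g = 1.044/1000 kg = 0.001044 kg
Hc = 41.4888 / 0.001044 = 39740.23 kJ/kg


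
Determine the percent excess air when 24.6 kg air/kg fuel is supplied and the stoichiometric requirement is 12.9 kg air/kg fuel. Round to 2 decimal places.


Excess air = actual - stoichiometric = 24.6 - 12.9 = 11.70 kg/kg fuel
Excess air % = (excess / stoich) * 100 = (11.70 / 12.9) * 100 = 90.70%


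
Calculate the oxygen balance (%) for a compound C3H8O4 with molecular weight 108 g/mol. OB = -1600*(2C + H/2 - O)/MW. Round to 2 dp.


OB = -1600 * (2C + H/2 - O) / MW
Inner = 2*3 + 8/2 - 4 = 6.00
OB = -1600 * 6.00 / 108 = -88.89%


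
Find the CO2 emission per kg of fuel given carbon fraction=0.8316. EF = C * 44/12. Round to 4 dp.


EF = C_frac * (M_CO2 / M_C)
EF = 0.8316 * (44/12)
EF = 0.8316 * 3.666667 = 3.0492 kg_CO2/kg_fuel


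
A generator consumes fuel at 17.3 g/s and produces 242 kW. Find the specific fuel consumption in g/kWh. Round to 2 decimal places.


SFC = (mf / BP) * 3600
Rate = 17.3 / 242 = 0.071488 g/(s*kW)
SFC = 0.071488 * 3600 = 257.36 g/kWh


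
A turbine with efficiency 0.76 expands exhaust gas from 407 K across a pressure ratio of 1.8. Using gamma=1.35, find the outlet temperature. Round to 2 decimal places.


T_out = T_in * (1 - eta * (1 - PR^(-(gamma-1)/gamma)))
Exponent = -(1.35-1)/1.35 = -0.25925926
PR^exp = 1.8^(-0.25925926) = 0.85865408
Factor = 1 - 0.76*(1 - 0.85865408) = 0.89257710
T_out = 407 * 0.89257710 = 363.28 K


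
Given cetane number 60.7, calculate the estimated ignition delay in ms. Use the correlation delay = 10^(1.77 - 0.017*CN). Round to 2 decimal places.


delay = 10^(1.77 - 0.017*CN)
Exponent = 1.77 - 0.017*60.7 = 0.7381
delay = 10^0.7381 = 5.47 ms


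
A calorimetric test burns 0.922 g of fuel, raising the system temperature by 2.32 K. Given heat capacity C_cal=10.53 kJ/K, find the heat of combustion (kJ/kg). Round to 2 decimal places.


Hc = C_cal * delta_T / m_fuel
Q_released = 10.53 * 2.32 = 24.4296 kJ
m_fuel = 0.922 g = 0.922/1000 kg = 0.000922 kg
Hc = 24.4296 / 0.000922 = 26496.31 kJ/kg


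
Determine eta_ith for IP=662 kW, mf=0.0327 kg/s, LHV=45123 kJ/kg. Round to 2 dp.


eta_ith = (IP / (mf * LHV)) * 100
Denominator = 0.0327 * 45123 = 1475.5221 kW
eta_ith = (662 / 1475.5221) * 100 = 44.87%


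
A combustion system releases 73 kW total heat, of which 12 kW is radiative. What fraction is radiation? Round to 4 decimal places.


f_rad = Q_rad / Q_total
f_rad = 12 / 73 = 0.1644


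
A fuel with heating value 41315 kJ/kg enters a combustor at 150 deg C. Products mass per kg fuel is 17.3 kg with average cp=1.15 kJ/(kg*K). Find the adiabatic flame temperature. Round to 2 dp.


T_ad = T_in + Hc / (m_p * cp)
Denominator = 17.3 * 1.15 = 19.8950
Temperature rise = 41315 / 19.8950 = 2076.65 K
T_ad = 150 + 2076.65 = 2226.65 deg C


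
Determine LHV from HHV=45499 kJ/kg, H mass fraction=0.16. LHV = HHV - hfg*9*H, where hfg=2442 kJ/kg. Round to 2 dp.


LHV = HHV - hfg * 9 * H
Water correction = 2442 * 9 * 0.16 = 3516.480 kJ/kg
LHV = 45499 - 3516.480 = 41982.52 kJ/kg


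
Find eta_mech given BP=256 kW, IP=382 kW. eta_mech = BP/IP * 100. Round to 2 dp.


eta_mech = (BP / IP) * 100
Ratio = 256 / 382 = 0.6702
eta_mech = 0.6702 * 100 = 67.02%


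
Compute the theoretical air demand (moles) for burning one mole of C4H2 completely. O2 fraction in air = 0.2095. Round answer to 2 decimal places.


Balanced combustion: C4H2 + 4.5 O2 -> 4 CO2 + 1 H2O
O2 needed = C + H/4 = 4 + 2/4 = 4.50 moles
Air moles = O2 / 0.2095 = 4.50 / 0.2095 = 21.48 moles air


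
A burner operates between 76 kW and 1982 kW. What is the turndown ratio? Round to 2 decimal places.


TDR = Q_max / Q_min
TDR = 1982 / 76 = 26.08


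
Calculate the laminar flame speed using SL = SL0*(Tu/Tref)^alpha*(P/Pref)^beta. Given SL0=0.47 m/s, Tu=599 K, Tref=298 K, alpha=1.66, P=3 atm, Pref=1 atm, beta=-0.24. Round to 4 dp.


SL = SL0 * (Tu/Tref)^alpha * (P/Pref)^beta
T ratio = 599/298 = 2.01006711
(T ratio)^alpha = 2.01006711^1.66 = 3.186614
(P/Pref)^beta = 3^(-0.24) = 0.768229
SL = 0.47 * 3.186614 * 0.768229 = 1.1506 m/s


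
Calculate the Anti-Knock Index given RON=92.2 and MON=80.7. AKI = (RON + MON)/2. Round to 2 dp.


AKI = (RON + MON) / 2
AKI = (92.2 + 80.7) / 2
AKI = 172.9 / 2 = 86.45


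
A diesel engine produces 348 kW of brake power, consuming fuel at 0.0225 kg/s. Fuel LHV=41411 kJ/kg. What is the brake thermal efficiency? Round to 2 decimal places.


eta_BTE = (BP / (mf * LHV)) * 100
Denominator = 0.0225 * 41411 = 931.7475 kW
eta_BTE = (348 / 931.7475) * 100 = 37.35%


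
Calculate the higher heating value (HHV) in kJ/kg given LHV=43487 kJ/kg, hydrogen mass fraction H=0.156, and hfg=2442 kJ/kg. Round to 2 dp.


HHV = LHV + hfg * 9 * H
Water addition = 2442 * 9 * 0.156 = 3428.568 kJ/kg
HHV = 43487 + 3428.568 = 46915.57 kJ/kg


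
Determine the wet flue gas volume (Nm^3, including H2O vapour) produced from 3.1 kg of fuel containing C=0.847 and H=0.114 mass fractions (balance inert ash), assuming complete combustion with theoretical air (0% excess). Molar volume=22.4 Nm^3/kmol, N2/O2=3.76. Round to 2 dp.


Per kg fuel: CO2 = (C/12 kmol)*22.4 = (0.847/12)*22.4 = 1.58107 Nm^3
Per kg fuel: H2O = (H/2 kmol)*22.4 = (0.114/2)*22.4 = 1.27680 Nm^3
O2 needed per kg fuel = C/12 + H/4 = 0.847/12 + 0.114/4 = 0.09908333 kmol
Per kg fuel: N2 = O2*3.76*22.4 = 0.09908333*3.76*22.4 = 8.34519 Nm^3
Total per kg = 1.58107 + 1.27680 + 8.34519 = 11.20306 Nm^3
Total = 11.20306 * 3.1 = 34.73 Nm^3


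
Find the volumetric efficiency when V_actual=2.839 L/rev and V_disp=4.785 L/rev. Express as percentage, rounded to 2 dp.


eta_v = (V_actual / V_disp) * 100
Ratio = 2.839 / 4.785 = 0.5933
eta_v = 0.5933 * 100 = 59.33%


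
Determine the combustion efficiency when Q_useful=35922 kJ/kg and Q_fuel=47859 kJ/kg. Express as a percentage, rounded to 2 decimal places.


Efficiency = (Q_useful / Q_fuel) * 100
Efficiency = (35922 / 47859) * 100
Efficiency = 0.7506 * 100 = 75.06%


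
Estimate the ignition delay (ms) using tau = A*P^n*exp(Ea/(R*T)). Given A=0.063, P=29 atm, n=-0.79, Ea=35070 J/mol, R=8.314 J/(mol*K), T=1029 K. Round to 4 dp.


tau = A * P^n * exp(Ea/(R*T))
P^n = 29^(-0.79) = 0.06993677
Ea/(R*T) = 35070/(8.314*1029) = 4.099306
exp(Ea/(R*T)) = 60.298445
tau = 0.063 * 0.06993677 * 60.298445 = 0.2657 ms


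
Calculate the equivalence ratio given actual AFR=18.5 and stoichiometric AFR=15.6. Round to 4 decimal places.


phi = AFR_stoich / AFR_actual
phi = 15.6 / 18.5 = 0.8432


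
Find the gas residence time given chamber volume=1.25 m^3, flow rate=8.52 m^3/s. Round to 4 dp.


tau = V / Q_flow
tau = 1.25 / 8.52 = 0.1467 s


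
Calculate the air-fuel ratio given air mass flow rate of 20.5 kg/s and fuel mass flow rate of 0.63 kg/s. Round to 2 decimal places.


AFR = m_air / m_fuel
AFR = 20.5 / 0.63 = 32.54


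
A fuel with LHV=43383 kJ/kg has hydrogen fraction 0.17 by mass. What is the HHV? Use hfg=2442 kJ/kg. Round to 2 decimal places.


HHV = LHV + hfg * 9 * H
Water addition = 2442 * 9 * 0.17 = 3736.260 kJ/kg
HHV = 43383 + 3736.260 = 47119.26 kJ/kg


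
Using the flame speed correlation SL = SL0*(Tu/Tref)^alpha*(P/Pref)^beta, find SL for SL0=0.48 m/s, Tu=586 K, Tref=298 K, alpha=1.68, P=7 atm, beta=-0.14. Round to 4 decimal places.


SL = SL0 * (Tu/Tref)^alpha * (P/Pref)^beta
T ratio = 586/298 = 1.96644295
(T ratio)^alpha = 1.96644295^1.68 = 3.114474
(P/Pref)^beta = 7^(-0.14) = 0.761529
SL = 0.48 * 3.114474 * 0.761529 = 1.1384 m/s


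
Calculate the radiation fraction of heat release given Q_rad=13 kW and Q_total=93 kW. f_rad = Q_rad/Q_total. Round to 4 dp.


f_rad = Q_rad / Q_total
f_rad = 13 / 93 = 0.1398


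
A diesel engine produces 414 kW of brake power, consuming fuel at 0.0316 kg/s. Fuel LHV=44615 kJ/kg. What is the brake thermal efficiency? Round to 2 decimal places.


eta_BTE = (BP / (mf * LHV)) * 100
Denominator = 0.0316 * 44615 = 1409.8340 kW
eta_BTE = (414 / 1409.8340) * 100 = 29.37%


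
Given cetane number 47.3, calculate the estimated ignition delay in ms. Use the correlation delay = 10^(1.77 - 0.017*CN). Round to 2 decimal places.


delay = 10^(1.77 - 0.017*CN)
Exponent = 1.77 - 0.017*47.3 = 0.9659
delay = 10^0.9659 = 9.24 ms


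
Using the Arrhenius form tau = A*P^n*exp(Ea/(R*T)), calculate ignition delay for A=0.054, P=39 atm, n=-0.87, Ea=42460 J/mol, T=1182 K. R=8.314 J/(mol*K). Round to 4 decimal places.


tau = A * P^n * exp(Ea/(R*T))
P^n = 39^(-0.87) = 0.04128324
Ea/(R*T) = 42460/(8.314*1182) = 4.320684
exp(Ea/(R*T)) = 75.240066
tau = 0.054 * 0.04128324 * 75.240066 = 0.1677 ms


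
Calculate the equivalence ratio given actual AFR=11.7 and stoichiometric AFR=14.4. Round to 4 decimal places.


phi = AFR_stoich / AFR_actual
phi = 14.4 / 11.7 = 1.2308


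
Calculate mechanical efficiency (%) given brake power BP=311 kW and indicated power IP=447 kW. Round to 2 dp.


eta_mech = (BP / IP) * 100
Ratio = 311 / 447 = 0.6957
eta_mech = 0.6957 * 100 = 69.57%


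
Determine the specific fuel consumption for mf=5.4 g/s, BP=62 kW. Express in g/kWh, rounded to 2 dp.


SFC = (mf / BP) * 3600
Rate = 5.4 / 62 = 0.087097 g/(s*kW)
SFC = 0.087097 * 3600 = 313.55 g/kWh


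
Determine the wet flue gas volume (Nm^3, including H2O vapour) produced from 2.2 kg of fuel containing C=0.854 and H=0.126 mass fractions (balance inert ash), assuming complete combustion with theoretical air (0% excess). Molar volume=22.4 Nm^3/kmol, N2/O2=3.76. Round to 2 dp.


Per kg fuel: CO2 = (C/12 kmol)*22.4 = (0.854/12)*22.4 = 1.59413 Nm^3
Per kg fuel: H2O = (H/2 kmol)*22.4 = (0.126/2)*22.4 = 1.41120 Nm^3
O2 needed per kg fuel = C/12 + H/4 = 0.854/12 + 0.126/4 = 0.10266667 kmol
Per kg fuel: N2 = O2*3.76*22.4 = 0.10266667*3.76*22.4 = 8.64700 Nm^3
Total per kg = 1.59413 + 1.41120 + 8.64700 = 11.65233 Nm^3
Total = 11.65233 * 2.2 = 25.64 Nm^3


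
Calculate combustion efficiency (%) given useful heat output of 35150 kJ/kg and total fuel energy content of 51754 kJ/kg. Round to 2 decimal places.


Efficiency = (Q_useful / Q_fuel) * 100
Efficiency = (35150 / 51754) * 100
Efficiency = 0.6792 * 100 = 67.92%


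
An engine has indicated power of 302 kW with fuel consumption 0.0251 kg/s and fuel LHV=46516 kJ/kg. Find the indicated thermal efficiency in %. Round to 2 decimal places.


eta_ith = (IP / (mf * LHV)) * 100
Denominator = 0.0251 * 46516 = 1167.5516 kW
eta_ith = (302 / 1167.5516) * 100 = 25.87%


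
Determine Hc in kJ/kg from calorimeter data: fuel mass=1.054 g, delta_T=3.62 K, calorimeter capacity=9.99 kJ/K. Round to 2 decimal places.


Hc = C_cal * delta_T / m_fuel
Q_released = 9.99 * 3.62 = 36.1638 kJ
m_fuel = 1.054 g = 1.054/1000 kg = 0.001054 kg
Hc = 36.1638 / 0.001054 = 34311.01 kJ/kg


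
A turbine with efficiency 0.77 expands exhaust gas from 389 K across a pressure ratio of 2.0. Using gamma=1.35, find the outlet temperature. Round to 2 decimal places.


T_out = T_in * (1 - eta * (1 - PR^(-(gamma-1)/gamma)))
Exponent = -(1.35-1)/1.35 = -0.25925926
PR^exp = 2.0^(-0.25925926) = 0.83551680
Factor = 1 - 0.77*(1 - 0.83551680) = 0.87334794
T_out = 389 * 0.87334794 = 339.73 K


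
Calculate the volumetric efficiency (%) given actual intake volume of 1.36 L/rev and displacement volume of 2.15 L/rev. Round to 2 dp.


eta_v = (V_actual / V_disp) * 100
Ratio = 1.36 / 2.15 = 0.6326
eta_v = 0.6326 * 100 = 63.26%


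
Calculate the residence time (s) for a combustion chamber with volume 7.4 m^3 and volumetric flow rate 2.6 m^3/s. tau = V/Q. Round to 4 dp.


tau = V / Q_flow
tau = 7.4 / 2.6 = 2.8462 s


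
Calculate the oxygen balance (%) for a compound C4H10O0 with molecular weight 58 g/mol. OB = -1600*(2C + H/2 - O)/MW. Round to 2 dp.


OB = -1600 * (2C + H/2 - O) / MW
Inner = 2*4 + 10/2 - 0 = 13.00
OB = -1600 * 13.00 / 58 = -358.62%


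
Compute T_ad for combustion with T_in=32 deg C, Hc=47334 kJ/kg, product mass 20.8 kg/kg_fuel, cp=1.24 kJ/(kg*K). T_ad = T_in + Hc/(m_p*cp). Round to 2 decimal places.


T_ad = T_in + Hc / (m_p * cp)
Denominator = 20.8 * 1.24 = 25.7920
Temperature rise = 47334 / 25.7920 = 1835.22 K
T_ad = 32 + 1835.22 = 1867.22 deg C


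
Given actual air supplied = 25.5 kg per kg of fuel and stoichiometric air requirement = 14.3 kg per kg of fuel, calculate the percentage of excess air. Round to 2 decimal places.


Excess air = actual - stoichiometric = 25.5 - 14.3 = 11.20 kg/kg fuel
Excess air % = (excess / stoich) * 100 = (11.20 / 14.3) * 100 = 78.32%


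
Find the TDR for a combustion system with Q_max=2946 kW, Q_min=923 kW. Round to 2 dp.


TDR = Q_max / Q_min
TDR = 2946 / 923 = 3.19


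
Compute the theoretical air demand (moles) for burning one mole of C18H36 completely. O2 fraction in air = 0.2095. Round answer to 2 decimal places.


Balanced combustion: C18H36 + 27 O2 -> 18 CO2 + 18 H2O
O2 needed = C + H/4 = 18 + 36/4 = 27.00 moles
Air moles = O2 / 0.2095 = 27.00 / 0.2095 = 128.88 moles air


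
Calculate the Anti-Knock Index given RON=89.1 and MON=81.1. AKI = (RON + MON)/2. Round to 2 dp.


AKI = (RON + MON) / 2
AKI = (89.1 + 81.1) / 2
AKI = 170.2 / 2 = 85.10


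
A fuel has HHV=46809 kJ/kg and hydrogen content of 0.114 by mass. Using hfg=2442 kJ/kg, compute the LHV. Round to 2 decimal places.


LHV = HHV - hfg * 9 * H
Water correction = 2442 * 9 * 0.114 = 2505.492 kJ/kg
LHV = 46809 - 2505.492 = 44303.51 kJ/kg


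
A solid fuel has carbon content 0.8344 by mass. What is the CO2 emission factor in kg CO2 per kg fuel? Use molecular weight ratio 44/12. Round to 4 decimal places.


EF = C_frac * (M_CO2 / M_C)
EF = 0.8344 * (44/12)
EF = 0.8344 * 3.666667 = 3.0595 kg_CO2/kg_fuel


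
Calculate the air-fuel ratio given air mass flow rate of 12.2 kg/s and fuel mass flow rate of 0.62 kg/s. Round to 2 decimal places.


AFR = m_air / m_fuel
AFR = 12.2 / 0.62 = 19.68


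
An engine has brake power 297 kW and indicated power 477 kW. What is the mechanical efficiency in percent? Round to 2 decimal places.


eta_mech = (BP / IP) * 100
Ratio = 297 / 477 = 0.6226
eta_mech = 0.6226 * 100 = 62.26%


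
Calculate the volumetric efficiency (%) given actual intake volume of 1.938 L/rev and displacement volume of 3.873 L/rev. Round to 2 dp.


eta_v = (V_actual / V_disp) * 100
Ratio = 1.938 / 3.873 = 0.5004
eta_v = 0.5004 * 100 = 50.04%


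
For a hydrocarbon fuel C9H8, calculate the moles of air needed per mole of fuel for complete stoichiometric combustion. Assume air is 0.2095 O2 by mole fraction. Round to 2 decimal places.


Balanced combustion: C9H8 + 11 O2 -> 9 CO2 + 4 H2O
O2 needed = C + H/4 = 9 + 8/4 = 11.00 moles
Air moles = O2 / 0.2095 = 11.00 / 0.2095 = 52.51 moles air


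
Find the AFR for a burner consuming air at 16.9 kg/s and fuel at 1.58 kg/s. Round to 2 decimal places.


AFR = m_air / m_fuel
AFR = 16.9 / 1.58 = 10.70


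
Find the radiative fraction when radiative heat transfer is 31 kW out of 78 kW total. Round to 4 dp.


f_rad = Q_rad / Q_total
f_rad = 31 / 78 = 0.3974


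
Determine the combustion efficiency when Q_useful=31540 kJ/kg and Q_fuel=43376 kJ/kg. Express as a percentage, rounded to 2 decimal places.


Efficiency = (Q_useful / Q_fuel) * 100
Efficiency = (31540 / 43376) * 100
Efficiency = 0.7271 * 100 = 72.71%


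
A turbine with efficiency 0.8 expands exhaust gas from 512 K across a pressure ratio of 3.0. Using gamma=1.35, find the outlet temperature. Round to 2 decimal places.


T_out = T_in * (1 - eta * (1 - PR^(-(gamma-1)/gamma)))
Exponent = -(1.35-1)/1.35 = -0.25925926
PR^exp = 3.0^(-0.25925926) = 0.75214556
Factor = 1 - 0.8*(1 - 0.75214556) = 0.80171645
T_out = 512 * 0.80171645 = 410.48 K


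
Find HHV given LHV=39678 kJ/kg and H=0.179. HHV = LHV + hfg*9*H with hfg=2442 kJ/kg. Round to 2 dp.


HHV = LHV + hfg * 9 * H
Water addition = 2442 * 9 * 0.179 = 3934.062 kJ/kg
HHV = 39678 + 3934.062 = 43612.06 kJ/kg


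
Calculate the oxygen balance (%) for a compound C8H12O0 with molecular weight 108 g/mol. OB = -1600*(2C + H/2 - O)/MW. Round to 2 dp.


OB = -1600 * (2C + H/2 - O) / MW
Inner = 2*8 + 12/2 - 0 = 22.00
OB = -1600 * 22.00 / 108 = -325.93%


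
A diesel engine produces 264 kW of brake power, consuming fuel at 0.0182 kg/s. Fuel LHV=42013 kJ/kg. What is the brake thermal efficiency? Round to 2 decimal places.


eta_BTE = (BP / (mf * LHV)) * 100
Denominator = 0.0182 * 42013 = 764.6366 kW
eta_BTE = (264 / 764.6366) * 100 = 34.53%


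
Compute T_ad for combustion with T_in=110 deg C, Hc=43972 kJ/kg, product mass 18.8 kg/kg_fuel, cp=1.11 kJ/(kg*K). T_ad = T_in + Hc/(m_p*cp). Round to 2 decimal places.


T_ad = T_in + Hc / (m_p * cp)
Denominator = 18.8 * 1.11 = 20.8680
Temperature rise = 43972 / 20.8680 = 2107.15 K
T_ad = 110 + 2107.15 = 2217.15 deg C


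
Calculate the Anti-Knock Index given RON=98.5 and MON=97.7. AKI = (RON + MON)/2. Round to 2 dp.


AKI = (RON + MON) / 2
AKI = (98.5 + 97.7) / 2
AKI = 196.2 / 2 = 98.10


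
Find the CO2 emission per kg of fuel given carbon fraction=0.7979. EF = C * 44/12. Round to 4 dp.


EF = C_frac * (M_CO2 / M_C)
EF = 0.7979 * (44/12)
EF = 0.7979 * 3.666667 = 2.9256 kg_CO2/kg_fuel


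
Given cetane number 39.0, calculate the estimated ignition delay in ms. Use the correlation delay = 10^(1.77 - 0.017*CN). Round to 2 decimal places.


delay = 10^(1.77 - 0.017*CN)
Exponent = 1.77 - 0.017*39.0 = 1.1070
delay = 10^1.1070 = 12.79 ms


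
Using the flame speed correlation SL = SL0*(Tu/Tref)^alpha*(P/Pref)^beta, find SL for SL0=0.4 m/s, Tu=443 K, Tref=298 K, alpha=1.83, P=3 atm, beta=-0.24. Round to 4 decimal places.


SL = SL0 * (Tu/Tref)^alpha * (P/Pref)^beta
T ratio = 443/298 = 1.48657718
(T ratio)^alpha = 1.48657718^1.83 = 2.065870
(P/Pref)^beta = 3^(-0.24) = 0.768229
SL = 0.4 * 2.065870 * 0.768229 = 0.6348 m/s


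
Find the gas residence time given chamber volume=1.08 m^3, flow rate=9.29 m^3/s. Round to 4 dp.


tau = V / Q_flow
tau = 1.08 / 9.29 = 0.1163 s


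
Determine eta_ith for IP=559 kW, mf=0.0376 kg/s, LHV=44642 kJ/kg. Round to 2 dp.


eta_ith = (IP / (mf * LHV)) * 100
Denominator = 0.0376 * 44642 = 1678.5392 kW
eta_ith = (559 / 1678.5392) * 100 = 33.30%


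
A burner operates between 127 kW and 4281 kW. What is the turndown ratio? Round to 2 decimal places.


TDR = Q_max / Q_min
TDR = 4281 / 127 = 33.71


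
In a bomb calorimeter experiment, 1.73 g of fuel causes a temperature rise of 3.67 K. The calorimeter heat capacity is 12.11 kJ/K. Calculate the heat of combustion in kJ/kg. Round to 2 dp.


Hc = C_cal * delta_T / m_fuel
Q_released = 12.11 * 3.67 = 44.4437 kJ
m_fuel = 1.73 g = 1.73/1000 kg = 0.001730 kg
Hc = 44.4437 / 0.001730 = 25690.00 kJ/kg


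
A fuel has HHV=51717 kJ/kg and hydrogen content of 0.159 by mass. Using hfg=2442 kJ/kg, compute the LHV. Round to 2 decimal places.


LHV = HHV - hfg * 9 * H
Water correction = 2442 * 9 * 0.159 = 3494.502 kJ/kg
LHV = 51717 - 3494.502 = 48222.50 kJ/kg


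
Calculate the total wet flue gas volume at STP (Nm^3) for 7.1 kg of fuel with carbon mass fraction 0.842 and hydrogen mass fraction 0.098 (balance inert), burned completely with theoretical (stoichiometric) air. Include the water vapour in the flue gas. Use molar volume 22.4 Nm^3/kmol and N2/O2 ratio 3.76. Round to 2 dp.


Per kg fuel: CO2 = (C/12 kmol)*22.4 = (0.842/12)*22.4 = 1.57173 Nm^3
Per kg fuel: H2O = (H/2 kmol)*22.4 = (0.098/2)*22.4 = 1.09760 Nm^3
O2 needed per kg fuel = C/12 + H/4 = 0.842/12 + 0.098/4 = 0.09466667 kmol
Per kg fuel: N2 = O2*3.76*22.4 = 0.09466667*3.76*22.4 = 7.97321 Nm^3
Total per kg = 1.57173 + 1.09760 + 7.97321 = 10.64254 Nm^3
Total = 10.64254 * 7.1 = 75.56 Nm^3
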